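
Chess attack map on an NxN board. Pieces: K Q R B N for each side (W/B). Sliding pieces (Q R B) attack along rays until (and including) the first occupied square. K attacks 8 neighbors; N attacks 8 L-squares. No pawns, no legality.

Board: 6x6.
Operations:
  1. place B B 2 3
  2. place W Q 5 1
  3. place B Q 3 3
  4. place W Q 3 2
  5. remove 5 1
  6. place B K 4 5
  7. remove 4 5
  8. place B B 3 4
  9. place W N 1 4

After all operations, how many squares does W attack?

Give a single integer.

Op 1: place BB@(2,3)
Op 2: place WQ@(5,1)
Op 3: place BQ@(3,3)
Op 4: place WQ@(3,2)
Op 5: remove (5,1)
Op 6: place BK@(4,5)
Op 7: remove (4,5)
Op 8: place BB@(3,4)
Op 9: place WN@(1,4)
Per-piece attacks for W:
  WN@(1,4): attacks (3,5) (2,2) (3,3) (0,2)
  WQ@(3,2): attacks (3,3) (3,1) (3,0) (4,2) (5,2) (2,2) (1,2) (0,2) (4,3) (5,4) (4,1) (5,0) (2,3) (2,1) (1,0) [ray(0,1) blocked at (3,3); ray(-1,1) blocked at (2,3)]
Union (16 distinct): (0,2) (1,0) (1,2) (2,1) (2,2) (2,3) (3,0) (3,1) (3,3) (3,5) (4,1) (4,2) (4,3) (5,0) (5,2) (5,4)

Answer: 16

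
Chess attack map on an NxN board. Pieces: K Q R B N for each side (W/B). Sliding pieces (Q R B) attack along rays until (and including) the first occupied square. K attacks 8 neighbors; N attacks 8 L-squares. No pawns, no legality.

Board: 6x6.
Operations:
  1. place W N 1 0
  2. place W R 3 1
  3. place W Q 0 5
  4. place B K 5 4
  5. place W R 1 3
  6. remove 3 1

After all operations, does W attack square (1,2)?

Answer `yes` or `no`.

Op 1: place WN@(1,0)
Op 2: place WR@(3,1)
Op 3: place WQ@(0,5)
Op 4: place BK@(5,4)
Op 5: place WR@(1,3)
Op 6: remove (3,1)
Per-piece attacks for W:
  WQ@(0,5): attacks (0,4) (0,3) (0,2) (0,1) (0,0) (1,5) (2,5) (3,5) (4,5) (5,5) (1,4) (2,3) (3,2) (4,1) (5,0)
  WN@(1,0): attacks (2,2) (3,1) (0,2)
  WR@(1,3): attacks (1,4) (1,5) (1,2) (1,1) (1,0) (2,3) (3,3) (4,3) (5,3) (0,3) [ray(0,-1) blocked at (1,0)]
W attacks (1,2): yes

Answer: yes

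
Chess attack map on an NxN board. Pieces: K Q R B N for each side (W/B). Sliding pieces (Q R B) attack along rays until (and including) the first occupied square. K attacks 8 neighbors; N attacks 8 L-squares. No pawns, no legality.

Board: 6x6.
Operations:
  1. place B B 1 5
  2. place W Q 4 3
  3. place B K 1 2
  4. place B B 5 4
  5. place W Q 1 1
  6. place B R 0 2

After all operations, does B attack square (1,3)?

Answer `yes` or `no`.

Op 1: place BB@(1,5)
Op 2: place WQ@(4,3)
Op 3: place BK@(1,2)
Op 4: place BB@(5,4)
Op 5: place WQ@(1,1)
Op 6: place BR@(0,2)
Per-piece attacks for B:
  BR@(0,2): attacks (0,3) (0,4) (0,5) (0,1) (0,0) (1,2) [ray(1,0) blocked at (1,2)]
  BK@(1,2): attacks (1,3) (1,1) (2,2) (0,2) (2,3) (2,1) (0,3) (0,1)
  BB@(1,5): attacks (2,4) (3,3) (4,2) (5,1) (0,4)
  BB@(5,4): attacks (4,5) (4,3) [ray(-1,-1) blocked at (4,3)]
B attacks (1,3): yes

Answer: yes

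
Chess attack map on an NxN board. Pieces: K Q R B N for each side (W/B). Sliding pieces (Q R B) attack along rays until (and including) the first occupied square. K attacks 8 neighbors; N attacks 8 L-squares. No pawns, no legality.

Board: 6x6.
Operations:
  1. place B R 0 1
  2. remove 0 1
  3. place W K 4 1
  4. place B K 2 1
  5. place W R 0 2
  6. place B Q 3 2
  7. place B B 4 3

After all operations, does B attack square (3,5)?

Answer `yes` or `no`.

Op 1: place BR@(0,1)
Op 2: remove (0,1)
Op 3: place WK@(4,1)
Op 4: place BK@(2,1)
Op 5: place WR@(0,2)
Op 6: place BQ@(3,2)
Op 7: place BB@(4,3)
Per-piece attacks for B:
  BK@(2,1): attacks (2,2) (2,0) (3,1) (1,1) (3,2) (3,0) (1,2) (1,0)
  BQ@(3,2): attacks (3,3) (3,4) (3,5) (3,1) (3,0) (4,2) (5,2) (2,2) (1,2) (0,2) (4,3) (4,1) (2,3) (1,4) (0,5) (2,1) [ray(-1,0) blocked at (0,2); ray(1,1) blocked at (4,3); ray(1,-1) blocked at (4,1); ray(-1,-1) blocked at (2,1)]
  BB@(4,3): attacks (5,4) (5,2) (3,4) (2,5) (3,2) [ray(-1,-1) blocked at (3,2)]
B attacks (3,5): yes

Answer: yes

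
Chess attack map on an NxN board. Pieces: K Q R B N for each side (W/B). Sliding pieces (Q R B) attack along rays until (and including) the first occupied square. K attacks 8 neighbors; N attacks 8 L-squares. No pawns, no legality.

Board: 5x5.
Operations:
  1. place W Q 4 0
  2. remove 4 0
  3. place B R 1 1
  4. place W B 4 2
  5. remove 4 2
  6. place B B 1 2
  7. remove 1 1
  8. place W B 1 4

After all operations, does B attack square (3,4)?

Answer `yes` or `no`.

Op 1: place WQ@(4,0)
Op 2: remove (4,0)
Op 3: place BR@(1,1)
Op 4: place WB@(4,2)
Op 5: remove (4,2)
Op 6: place BB@(1,2)
Op 7: remove (1,1)
Op 8: place WB@(1,4)
Per-piece attacks for B:
  BB@(1,2): attacks (2,3) (3,4) (2,1) (3,0) (0,3) (0,1)
B attacks (3,4): yes

Answer: yes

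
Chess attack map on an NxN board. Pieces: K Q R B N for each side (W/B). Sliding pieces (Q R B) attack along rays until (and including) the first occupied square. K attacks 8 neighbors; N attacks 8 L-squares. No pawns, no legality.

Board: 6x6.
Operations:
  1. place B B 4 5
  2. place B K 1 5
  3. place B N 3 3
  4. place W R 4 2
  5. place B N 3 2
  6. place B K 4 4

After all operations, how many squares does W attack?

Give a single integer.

Op 1: place BB@(4,5)
Op 2: place BK@(1,5)
Op 3: place BN@(3,3)
Op 4: place WR@(4,2)
Op 5: place BN@(3,2)
Op 6: place BK@(4,4)
Per-piece attacks for W:
  WR@(4,2): attacks (4,3) (4,4) (4,1) (4,0) (5,2) (3,2) [ray(0,1) blocked at (4,4); ray(-1,0) blocked at (3,2)]
Union (6 distinct): (3,2) (4,0) (4,1) (4,3) (4,4) (5,2)

Answer: 6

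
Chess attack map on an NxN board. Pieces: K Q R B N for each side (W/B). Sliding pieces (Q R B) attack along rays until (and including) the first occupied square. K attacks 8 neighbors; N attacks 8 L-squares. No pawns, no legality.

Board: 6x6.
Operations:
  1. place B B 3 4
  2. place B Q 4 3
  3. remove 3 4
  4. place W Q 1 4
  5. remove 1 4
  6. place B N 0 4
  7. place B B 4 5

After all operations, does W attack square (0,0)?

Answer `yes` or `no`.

Op 1: place BB@(3,4)
Op 2: place BQ@(4,3)
Op 3: remove (3,4)
Op 4: place WQ@(1,4)
Op 5: remove (1,4)
Op 6: place BN@(0,4)
Op 7: place BB@(4,5)
Per-piece attacks for W:
W attacks (0,0): no

Answer: no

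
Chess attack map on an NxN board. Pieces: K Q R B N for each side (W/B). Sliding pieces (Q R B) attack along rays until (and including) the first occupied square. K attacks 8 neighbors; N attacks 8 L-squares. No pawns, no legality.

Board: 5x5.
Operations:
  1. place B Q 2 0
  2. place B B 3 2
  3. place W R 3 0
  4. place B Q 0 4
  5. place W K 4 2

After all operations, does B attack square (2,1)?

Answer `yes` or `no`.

Op 1: place BQ@(2,0)
Op 2: place BB@(3,2)
Op 3: place WR@(3,0)
Op 4: place BQ@(0,4)
Op 5: place WK@(4,2)
Per-piece attacks for B:
  BQ@(0,4): attacks (0,3) (0,2) (0,1) (0,0) (1,4) (2,4) (3,4) (4,4) (1,3) (2,2) (3,1) (4,0)
  BQ@(2,0): attacks (2,1) (2,2) (2,3) (2,4) (3,0) (1,0) (0,0) (3,1) (4,2) (1,1) (0,2) [ray(1,0) blocked at (3,0); ray(1,1) blocked at (4,2)]
  BB@(3,2): attacks (4,3) (4,1) (2,3) (1,4) (2,1) (1,0)
B attacks (2,1): yes

Answer: yes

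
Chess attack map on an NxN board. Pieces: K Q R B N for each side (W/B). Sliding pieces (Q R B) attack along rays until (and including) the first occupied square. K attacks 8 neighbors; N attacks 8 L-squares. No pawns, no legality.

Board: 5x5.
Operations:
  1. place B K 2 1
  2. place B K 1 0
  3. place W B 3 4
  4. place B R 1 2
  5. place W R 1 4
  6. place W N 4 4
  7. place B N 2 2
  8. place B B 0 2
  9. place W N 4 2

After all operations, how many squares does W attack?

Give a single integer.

Answer: 10

Derivation:
Op 1: place BK@(2,1)
Op 2: place BK@(1,0)
Op 3: place WB@(3,4)
Op 4: place BR@(1,2)
Op 5: place WR@(1,4)
Op 6: place WN@(4,4)
Op 7: place BN@(2,2)
Op 8: place BB@(0,2)
Op 9: place WN@(4,2)
Per-piece attacks for W:
  WR@(1,4): attacks (1,3) (1,2) (2,4) (3,4) (0,4) [ray(0,-1) blocked at (1,2); ray(1,0) blocked at (3,4)]
  WB@(3,4): attacks (4,3) (2,3) (1,2) [ray(-1,-1) blocked at (1,2)]
  WN@(4,2): attacks (3,4) (2,3) (3,0) (2,1)
  WN@(4,4): attacks (3,2) (2,3)
Union (10 distinct): (0,4) (1,2) (1,3) (2,1) (2,3) (2,4) (3,0) (3,2) (3,4) (4,3)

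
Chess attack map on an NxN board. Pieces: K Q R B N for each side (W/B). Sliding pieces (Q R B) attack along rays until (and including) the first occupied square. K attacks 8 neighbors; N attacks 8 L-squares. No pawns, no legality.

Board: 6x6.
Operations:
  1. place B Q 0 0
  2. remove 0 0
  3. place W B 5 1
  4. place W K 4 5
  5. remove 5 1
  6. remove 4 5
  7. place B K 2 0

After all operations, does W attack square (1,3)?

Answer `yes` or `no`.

Op 1: place BQ@(0,0)
Op 2: remove (0,0)
Op 3: place WB@(5,1)
Op 4: place WK@(4,5)
Op 5: remove (5,1)
Op 6: remove (4,5)
Op 7: place BK@(2,0)
Per-piece attacks for W:
W attacks (1,3): no

Answer: no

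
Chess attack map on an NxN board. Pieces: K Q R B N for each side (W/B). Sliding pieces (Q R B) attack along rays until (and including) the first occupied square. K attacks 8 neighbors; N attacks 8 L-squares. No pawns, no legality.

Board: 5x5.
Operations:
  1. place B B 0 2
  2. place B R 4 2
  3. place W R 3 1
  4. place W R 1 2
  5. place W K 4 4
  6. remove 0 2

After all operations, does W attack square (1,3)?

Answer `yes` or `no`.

Op 1: place BB@(0,2)
Op 2: place BR@(4,2)
Op 3: place WR@(3,1)
Op 4: place WR@(1,2)
Op 5: place WK@(4,4)
Op 6: remove (0,2)
Per-piece attacks for W:
  WR@(1,2): attacks (1,3) (1,4) (1,1) (1,0) (2,2) (3,2) (4,2) (0,2) [ray(1,0) blocked at (4,2)]
  WR@(3,1): attacks (3,2) (3,3) (3,4) (3,0) (4,1) (2,1) (1,1) (0,1)
  WK@(4,4): attacks (4,3) (3,4) (3,3)
W attacks (1,3): yes

Answer: yes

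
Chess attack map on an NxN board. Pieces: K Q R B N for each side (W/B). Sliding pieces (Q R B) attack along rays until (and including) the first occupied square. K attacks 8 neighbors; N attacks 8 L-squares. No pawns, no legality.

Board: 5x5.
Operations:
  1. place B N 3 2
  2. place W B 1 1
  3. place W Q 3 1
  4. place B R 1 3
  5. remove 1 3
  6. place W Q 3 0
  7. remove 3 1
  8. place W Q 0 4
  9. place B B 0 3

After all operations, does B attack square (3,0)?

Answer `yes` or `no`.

Answer: yes

Derivation:
Op 1: place BN@(3,2)
Op 2: place WB@(1,1)
Op 3: place WQ@(3,1)
Op 4: place BR@(1,3)
Op 5: remove (1,3)
Op 6: place WQ@(3,0)
Op 7: remove (3,1)
Op 8: place WQ@(0,4)
Op 9: place BB@(0,3)
Per-piece attacks for B:
  BB@(0,3): attacks (1,4) (1,2) (2,1) (3,0) [ray(1,-1) blocked at (3,0)]
  BN@(3,2): attacks (4,4) (2,4) (1,3) (4,0) (2,0) (1,1)
B attacks (3,0): yes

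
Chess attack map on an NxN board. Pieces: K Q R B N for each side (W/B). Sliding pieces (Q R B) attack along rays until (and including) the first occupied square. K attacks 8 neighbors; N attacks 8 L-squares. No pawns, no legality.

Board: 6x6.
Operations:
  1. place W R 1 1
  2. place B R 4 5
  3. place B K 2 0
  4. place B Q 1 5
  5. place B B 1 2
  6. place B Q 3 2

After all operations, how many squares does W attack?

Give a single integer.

Op 1: place WR@(1,1)
Op 2: place BR@(4,5)
Op 3: place BK@(2,0)
Op 4: place BQ@(1,5)
Op 5: place BB@(1,2)
Op 6: place BQ@(3,2)
Per-piece attacks for W:
  WR@(1,1): attacks (1,2) (1,0) (2,1) (3,1) (4,1) (5,1) (0,1) [ray(0,1) blocked at (1,2)]
Union (7 distinct): (0,1) (1,0) (1,2) (2,1) (3,1) (4,1) (5,1)

Answer: 7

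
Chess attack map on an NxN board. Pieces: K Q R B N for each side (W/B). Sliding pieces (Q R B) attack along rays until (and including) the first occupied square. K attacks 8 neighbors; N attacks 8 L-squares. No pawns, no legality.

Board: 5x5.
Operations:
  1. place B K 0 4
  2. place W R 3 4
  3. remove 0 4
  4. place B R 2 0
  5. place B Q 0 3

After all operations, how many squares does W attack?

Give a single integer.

Answer: 8

Derivation:
Op 1: place BK@(0,4)
Op 2: place WR@(3,4)
Op 3: remove (0,4)
Op 4: place BR@(2,0)
Op 5: place BQ@(0,3)
Per-piece attacks for W:
  WR@(3,4): attacks (3,3) (3,2) (3,1) (3,0) (4,4) (2,4) (1,4) (0,4)
Union (8 distinct): (0,4) (1,4) (2,4) (3,0) (3,1) (3,2) (3,3) (4,4)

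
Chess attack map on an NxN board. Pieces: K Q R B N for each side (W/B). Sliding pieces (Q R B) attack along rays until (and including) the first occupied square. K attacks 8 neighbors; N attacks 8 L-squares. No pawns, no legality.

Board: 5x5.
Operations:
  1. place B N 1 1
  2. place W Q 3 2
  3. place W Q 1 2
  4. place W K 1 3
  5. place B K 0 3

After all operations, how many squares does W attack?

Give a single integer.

Op 1: place BN@(1,1)
Op 2: place WQ@(3,2)
Op 3: place WQ@(1,2)
Op 4: place WK@(1,3)
Op 5: place BK@(0,3)
Per-piece attacks for W:
  WQ@(1,2): attacks (1,3) (1,1) (2,2) (3,2) (0,2) (2,3) (3,4) (2,1) (3,0) (0,3) (0,1) [ray(0,1) blocked at (1,3); ray(0,-1) blocked at (1,1); ray(1,0) blocked at (3,2); ray(-1,1) blocked at (0,3)]
  WK@(1,3): attacks (1,4) (1,2) (2,3) (0,3) (2,4) (2,2) (0,4) (0,2)
  WQ@(3,2): attacks (3,3) (3,4) (3,1) (3,0) (4,2) (2,2) (1,2) (4,3) (4,1) (2,3) (1,4) (2,1) (1,0) [ray(-1,0) blocked at (1,2)]
Union (21 distinct): (0,1) (0,2) (0,3) (0,4) (1,0) (1,1) (1,2) (1,3) (1,4) (2,1) (2,2) (2,3) (2,4) (3,0) (3,1) (3,2) (3,3) (3,4) (4,1) (4,2) (4,3)

Answer: 21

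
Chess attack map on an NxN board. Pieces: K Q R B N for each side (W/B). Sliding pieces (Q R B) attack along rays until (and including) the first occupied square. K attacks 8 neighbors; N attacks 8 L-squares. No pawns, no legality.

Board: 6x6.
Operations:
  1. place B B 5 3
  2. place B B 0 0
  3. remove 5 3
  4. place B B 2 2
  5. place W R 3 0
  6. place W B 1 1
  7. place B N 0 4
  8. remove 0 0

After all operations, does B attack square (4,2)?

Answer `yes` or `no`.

Answer: no

Derivation:
Op 1: place BB@(5,3)
Op 2: place BB@(0,0)
Op 3: remove (5,3)
Op 4: place BB@(2,2)
Op 5: place WR@(3,0)
Op 6: place WB@(1,1)
Op 7: place BN@(0,4)
Op 8: remove (0,0)
Per-piece attacks for B:
  BN@(0,4): attacks (2,5) (1,2) (2,3)
  BB@(2,2): attacks (3,3) (4,4) (5,5) (3,1) (4,0) (1,3) (0,4) (1,1) [ray(-1,1) blocked at (0,4); ray(-1,-1) blocked at (1,1)]
B attacks (4,2): no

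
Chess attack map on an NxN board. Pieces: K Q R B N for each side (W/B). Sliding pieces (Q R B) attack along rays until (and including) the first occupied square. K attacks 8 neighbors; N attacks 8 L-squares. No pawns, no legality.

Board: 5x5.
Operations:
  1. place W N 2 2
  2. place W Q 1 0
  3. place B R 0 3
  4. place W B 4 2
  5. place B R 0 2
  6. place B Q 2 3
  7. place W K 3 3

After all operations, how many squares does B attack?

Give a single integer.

Op 1: place WN@(2,2)
Op 2: place WQ@(1,0)
Op 3: place BR@(0,3)
Op 4: place WB@(4,2)
Op 5: place BR@(0,2)
Op 6: place BQ@(2,3)
Op 7: place WK@(3,3)
Per-piece attacks for B:
  BR@(0,2): attacks (0,3) (0,1) (0,0) (1,2) (2,2) [ray(0,1) blocked at (0,3); ray(1,0) blocked at (2,2)]
  BR@(0,3): attacks (0,4) (0,2) (1,3) (2,3) [ray(0,-1) blocked at (0,2); ray(1,0) blocked at (2,3)]
  BQ@(2,3): attacks (2,4) (2,2) (3,3) (1,3) (0,3) (3,4) (3,2) (4,1) (1,4) (1,2) (0,1) [ray(0,-1) blocked at (2,2); ray(1,0) blocked at (3,3); ray(-1,0) blocked at (0,3)]
Union (15 distinct): (0,0) (0,1) (0,2) (0,3) (0,4) (1,2) (1,3) (1,4) (2,2) (2,3) (2,4) (3,2) (3,3) (3,4) (4,1)

Answer: 15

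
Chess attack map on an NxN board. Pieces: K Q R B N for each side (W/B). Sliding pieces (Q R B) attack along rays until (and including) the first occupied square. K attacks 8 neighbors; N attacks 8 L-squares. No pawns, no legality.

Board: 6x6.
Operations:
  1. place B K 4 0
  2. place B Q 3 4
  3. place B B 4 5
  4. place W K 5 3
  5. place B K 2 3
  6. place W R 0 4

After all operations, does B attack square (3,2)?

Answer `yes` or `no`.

Answer: yes

Derivation:
Op 1: place BK@(4,0)
Op 2: place BQ@(3,4)
Op 3: place BB@(4,5)
Op 4: place WK@(5,3)
Op 5: place BK@(2,3)
Op 6: place WR@(0,4)
Per-piece attacks for B:
  BK@(2,3): attacks (2,4) (2,2) (3,3) (1,3) (3,4) (3,2) (1,4) (1,2)
  BQ@(3,4): attacks (3,5) (3,3) (3,2) (3,1) (3,0) (4,4) (5,4) (2,4) (1,4) (0,4) (4,5) (4,3) (5,2) (2,5) (2,3) [ray(-1,0) blocked at (0,4); ray(1,1) blocked at (4,5); ray(-1,-1) blocked at (2,3)]
  BK@(4,0): attacks (4,1) (5,0) (3,0) (5,1) (3,1)
  BB@(4,5): attacks (5,4) (3,4) [ray(-1,-1) blocked at (3,4)]
B attacks (3,2): yes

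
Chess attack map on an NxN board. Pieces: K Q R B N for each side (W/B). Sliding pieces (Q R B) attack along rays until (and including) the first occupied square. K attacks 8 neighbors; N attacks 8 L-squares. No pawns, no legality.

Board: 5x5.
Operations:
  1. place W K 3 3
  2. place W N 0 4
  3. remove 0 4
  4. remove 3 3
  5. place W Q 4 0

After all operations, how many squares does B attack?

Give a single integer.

Op 1: place WK@(3,3)
Op 2: place WN@(0,4)
Op 3: remove (0,4)
Op 4: remove (3,3)
Op 5: place WQ@(4,0)
Per-piece attacks for B:
Union (0 distinct): (none)

Answer: 0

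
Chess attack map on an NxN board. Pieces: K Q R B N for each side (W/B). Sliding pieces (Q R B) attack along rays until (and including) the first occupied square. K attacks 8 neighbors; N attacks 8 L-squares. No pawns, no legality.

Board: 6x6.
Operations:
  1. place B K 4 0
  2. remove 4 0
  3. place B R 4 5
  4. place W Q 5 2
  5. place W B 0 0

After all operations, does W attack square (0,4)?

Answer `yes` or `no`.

Answer: no

Derivation:
Op 1: place BK@(4,0)
Op 2: remove (4,0)
Op 3: place BR@(4,5)
Op 4: place WQ@(5,2)
Op 5: place WB@(0,0)
Per-piece attacks for W:
  WB@(0,0): attacks (1,1) (2,2) (3,3) (4,4) (5,5)
  WQ@(5,2): attacks (5,3) (5,4) (5,5) (5,1) (5,0) (4,2) (3,2) (2,2) (1,2) (0,2) (4,3) (3,4) (2,5) (4,1) (3,0)
W attacks (0,4): no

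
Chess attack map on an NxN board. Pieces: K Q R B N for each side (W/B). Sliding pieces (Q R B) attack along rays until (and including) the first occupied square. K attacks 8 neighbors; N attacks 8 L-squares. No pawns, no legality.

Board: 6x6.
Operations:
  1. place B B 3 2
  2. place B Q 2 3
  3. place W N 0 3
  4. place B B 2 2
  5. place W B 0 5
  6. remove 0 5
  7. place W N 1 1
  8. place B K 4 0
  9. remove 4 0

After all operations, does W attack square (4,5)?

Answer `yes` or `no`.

Op 1: place BB@(3,2)
Op 2: place BQ@(2,3)
Op 3: place WN@(0,3)
Op 4: place BB@(2,2)
Op 5: place WB@(0,5)
Op 6: remove (0,5)
Op 7: place WN@(1,1)
Op 8: place BK@(4,0)
Op 9: remove (4,0)
Per-piece attacks for W:
  WN@(0,3): attacks (1,5) (2,4) (1,1) (2,2)
  WN@(1,1): attacks (2,3) (3,2) (0,3) (3,0)
W attacks (4,5): no

Answer: no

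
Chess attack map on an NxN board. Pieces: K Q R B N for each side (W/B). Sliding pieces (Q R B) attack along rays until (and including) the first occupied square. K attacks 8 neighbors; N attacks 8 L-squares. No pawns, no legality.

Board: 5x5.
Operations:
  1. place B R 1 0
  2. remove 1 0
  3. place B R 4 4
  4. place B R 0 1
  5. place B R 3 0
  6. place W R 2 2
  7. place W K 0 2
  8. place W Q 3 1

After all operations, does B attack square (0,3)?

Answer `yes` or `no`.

Answer: no

Derivation:
Op 1: place BR@(1,0)
Op 2: remove (1,0)
Op 3: place BR@(4,4)
Op 4: place BR@(0,1)
Op 5: place BR@(3,0)
Op 6: place WR@(2,2)
Op 7: place WK@(0,2)
Op 8: place WQ@(3,1)
Per-piece attacks for B:
  BR@(0,1): attacks (0,2) (0,0) (1,1) (2,1) (3,1) [ray(0,1) blocked at (0,2); ray(1,0) blocked at (3,1)]
  BR@(3,0): attacks (3,1) (4,0) (2,0) (1,0) (0,0) [ray(0,1) blocked at (3,1)]
  BR@(4,4): attacks (4,3) (4,2) (4,1) (4,0) (3,4) (2,4) (1,4) (0,4)
B attacks (0,3): no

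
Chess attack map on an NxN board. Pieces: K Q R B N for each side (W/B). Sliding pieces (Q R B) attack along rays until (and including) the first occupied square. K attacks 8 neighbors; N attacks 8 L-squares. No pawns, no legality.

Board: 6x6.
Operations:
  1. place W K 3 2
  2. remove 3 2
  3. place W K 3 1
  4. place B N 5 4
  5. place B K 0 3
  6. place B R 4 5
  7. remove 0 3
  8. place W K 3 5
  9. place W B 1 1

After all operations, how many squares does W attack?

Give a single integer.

Answer: 17

Derivation:
Op 1: place WK@(3,2)
Op 2: remove (3,2)
Op 3: place WK@(3,1)
Op 4: place BN@(5,4)
Op 5: place BK@(0,3)
Op 6: place BR@(4,5)
Op 7: remove (0,3)
Op 8: place WK@(3,5)
Op 9: place WB@(1,1)
Per-piece attacks for W:
  WB@(1,1): attacks (2,2) (3,3) (4,4) (5,5) (2,0) (0,2) (0,0)
  WK@(3,1): attacks (3,2) (3,0) (4,1) (2,1) (4,2) (4,0) (2,2) (2,0)
  WK@(3,5): attacks (3,4) (4,5) (2,5) (4,4) (2,4)
Union (17 distinct): (0,0) (0,2) (2,0) (2,1) (2,2) (2,4) (2,5) (3,0) (3,2) (3,3) (3,4) (4,0) (4,1) (4,2) (4,4) (4,5) (5,5)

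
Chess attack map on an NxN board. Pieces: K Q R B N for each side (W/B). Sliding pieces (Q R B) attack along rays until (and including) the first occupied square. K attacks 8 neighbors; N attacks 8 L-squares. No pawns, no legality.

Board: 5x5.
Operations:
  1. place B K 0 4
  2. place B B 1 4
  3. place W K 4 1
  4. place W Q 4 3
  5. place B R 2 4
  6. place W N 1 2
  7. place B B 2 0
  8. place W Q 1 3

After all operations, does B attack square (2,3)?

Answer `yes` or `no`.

Answer: yes

Derivation:
Op 1: place BK@(0,4)
Op 2: place BB@(1,4)
Op 3: place WK@(4,1)
Op 4: place WQ@(4,3)
Op 5: place BR@(2,4)
Op 6: place WN@(1,2)
Op 7: place BB@(2,0)
Op 8: place WQ@(1,3)
Per-piece attacks for B:
  BK@(0,4): attacks (0,3) (1,4) (1,3)
  BB@(1,4): attacks (2,3) (3,2) (4,1) (0,3) [ray(1,-1) blocked at (4,1)]
  BB@(2,0): attacks (3,1) (4,2) (1,1) (0,2)
  BR@(2,4): attacks (2,3) (2,2) (2,1) (2,0) (3,4) (4,4) (1,4) [ray(0,-1) blocked at (2,0); ray(-1,0) blocked at (1,4)]
B attacks (2,3): yes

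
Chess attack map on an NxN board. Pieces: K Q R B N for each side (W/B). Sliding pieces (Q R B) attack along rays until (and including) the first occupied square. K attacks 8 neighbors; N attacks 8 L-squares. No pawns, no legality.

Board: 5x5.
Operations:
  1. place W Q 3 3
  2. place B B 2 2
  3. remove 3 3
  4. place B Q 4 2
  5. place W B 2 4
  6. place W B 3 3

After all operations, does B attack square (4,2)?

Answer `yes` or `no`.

Answer: no

Derivation:
Op 1: place WQ@(3,3)
Op 2: place BB@(2,2)
Op 3: remove (3,3)
Op 4: place BQ@(4,2)
Op 5: place WB@(2,4)
Op 6: place WB@(3,3)
Per-piece attacks for B:
  BB@(2,2): attacks (3,3) (3,1) (4,0) (1,3) (0,4) (1,1) (0,0) [ray(1,1) blocked at (3,3)]
  BQ@(4,2): attacks (4,3) (4,4) (4,1) (4,0) (3,2) (2,2) (3,3) (3,1) (2,0) [ray(-1,0) blocked at (2,2); ray(-1,1) blocked at (3,3)]
B attacks (4,2): no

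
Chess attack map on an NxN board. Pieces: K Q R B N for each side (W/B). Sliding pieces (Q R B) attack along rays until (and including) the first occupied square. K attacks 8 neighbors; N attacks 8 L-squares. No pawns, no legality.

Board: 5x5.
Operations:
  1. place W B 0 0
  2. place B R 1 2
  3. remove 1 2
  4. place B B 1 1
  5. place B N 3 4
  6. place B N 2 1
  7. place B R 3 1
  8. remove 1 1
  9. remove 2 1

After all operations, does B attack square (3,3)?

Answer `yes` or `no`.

Op 1: place WB@(0,0)
Op 2: place BR@(1,2)
Op 3: remove (1,2)
Op 4: place BB@(1,1)
Op 5: place BN@(3,4)
Op 6: place BN@(2,1)
Op 7: place BR@(3,1)
Op 8: remove (1,1)
Op 9: remove (2,1)
Per-piece attacks for B:
  BR@(3,1): attacks (3,2) (3,3) (3,4) (3,0) (4,1) (2,1) (1,1) (0,1) [ray(0,1) blocked at (3,4)]
  BN@(3,4): attacks (4,2) (2,2) (1,3)
B attacks (3,3): yes

Answer: yes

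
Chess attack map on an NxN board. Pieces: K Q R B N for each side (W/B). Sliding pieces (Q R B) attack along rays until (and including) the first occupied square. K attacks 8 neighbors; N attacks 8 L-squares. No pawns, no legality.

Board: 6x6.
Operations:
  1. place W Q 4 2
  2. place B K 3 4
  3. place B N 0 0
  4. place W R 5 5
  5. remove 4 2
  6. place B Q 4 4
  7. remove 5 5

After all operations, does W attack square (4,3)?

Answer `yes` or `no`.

Op 1: place WQ@(4,2)
Op 2: place BK@(3,4)
Op 3: place BN@(0,0)
Op 4: place WR@(5,5)
Op 5: remove (4,2)
Op 6: place BQ@(4,4)
Op 7: remove (5,5)
Per-piece attacks for W:
W attacks (4,3): no

Answer: no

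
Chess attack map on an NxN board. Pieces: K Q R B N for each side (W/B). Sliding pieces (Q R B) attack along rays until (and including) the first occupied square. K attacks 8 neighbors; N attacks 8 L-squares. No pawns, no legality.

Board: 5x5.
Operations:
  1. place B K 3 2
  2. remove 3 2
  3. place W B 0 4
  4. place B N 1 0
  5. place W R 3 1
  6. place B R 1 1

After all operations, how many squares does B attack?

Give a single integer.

Answer: 9

Derivation:
Op 1: place BK@(3,2)
Op 2: remove (3,2)
Op 3: place WB@(0,4)
Op 4: place BN@(1,0)
Op 5: place WR@(3,1)
Op 6: place BR@(1,1)
Per-piece attacks for B:
  BN@(1,0): attacks (2,2) (3,1) (0,2)
  BR@(1,1): attacks (1,2) (1,3) (1,4) (1,0) (2,1) (3,1) (0,1) [ray(0,-1) blocked at (1,0); ray(1,0) blocked at (3,1)]
Union (9 distinct): (0,1) (0,2) (1,0) (1,2) (1,3) (1,4) (2,1) (2,2) (3,1)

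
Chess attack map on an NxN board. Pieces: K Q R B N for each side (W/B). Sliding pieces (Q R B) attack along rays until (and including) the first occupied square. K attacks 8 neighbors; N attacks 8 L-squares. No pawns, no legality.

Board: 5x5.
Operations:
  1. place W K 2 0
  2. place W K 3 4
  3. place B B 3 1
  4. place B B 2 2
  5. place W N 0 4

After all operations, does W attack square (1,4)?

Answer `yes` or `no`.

Answer: no

Derivation:
Op 1: place WK@(2,0)
Op 2: place WK@(3,4)
Op 3: place BB@(3,1)
Op 4: place BB@(2,2)
Op 5: place WN@(0,4)
Per-piece attacks for W:
  WN@(0,4): attacks (1,2) (2,3)
  WK@(2,0): attacks (2,1) (3,0) (1,0) (3,1) (1,1)
  WK@(3,4): attacks (3,3) (4,4) (2,4) (4,3) (2,3)
W attacks (1,4): no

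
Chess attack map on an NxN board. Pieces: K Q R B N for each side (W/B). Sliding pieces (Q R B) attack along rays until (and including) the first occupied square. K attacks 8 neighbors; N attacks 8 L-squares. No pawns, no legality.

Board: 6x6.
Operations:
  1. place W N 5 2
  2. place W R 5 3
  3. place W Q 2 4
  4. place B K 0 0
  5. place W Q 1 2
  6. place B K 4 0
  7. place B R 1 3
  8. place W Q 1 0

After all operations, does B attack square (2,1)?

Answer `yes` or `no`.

Op 1: place WN@(5,2)
Op 2: place WR@(5,3)
Op 3: place WQ@(2,4)
Op 4: place BK@(0,0)
Op 5: place WQ@(1,2)
Op 6: place BK@(4,0)
Op 7: place BR@(1,3)
Op 8: place WQ@(1,0)
Per-piece attacks for B:
  BK@(0,0): attacks (0,1) (1,0) (1,1)
  BR@(1,3): attacks (1,4) (1,5) (1,2) (2,3) (3,3) (4,3) (5,3) (0,3) [ray(0,-1) blocked at (1,2); ray(1,0) blocked at (5,3)]
  BK@(4,0): attacks (4,1) (5,0) (3,0) (5,1) (3,1)
B attacks (2,1): no

Answer: no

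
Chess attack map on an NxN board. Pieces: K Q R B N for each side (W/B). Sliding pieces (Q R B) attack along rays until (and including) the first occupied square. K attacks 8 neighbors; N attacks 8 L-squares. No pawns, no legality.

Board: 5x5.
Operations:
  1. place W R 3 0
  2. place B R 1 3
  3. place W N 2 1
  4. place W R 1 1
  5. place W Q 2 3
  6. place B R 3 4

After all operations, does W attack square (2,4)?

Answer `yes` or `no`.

Op 1: place WR@(3,0)
Op 2: place BR@(1,3)
Op 3: place WN@(2,1)
Op 4: place WR@(1,1)
Op 5: place WQ@(2,3)
Op 6: place BR@(3,4)
Per-piece attacks for W:
  WR@(1,1): attacks (1,2) (1,3) (1,0) (2,1) (0,1) [ray(0,1) blocked at (1,3); ray(1,0) blocked at (2,1)]
  WN@(2,1): attacks (3,3) (4,2) (1,3) (0,2) (4,0) (0,0)
  WQ@(2,3): attacks (2,4) (2,2) (2,1) (3,3) (4,3) (1,3) (3,4) (3,2) (4,1) (1,4) (1,2) (0,1) [ray(0,-1) blocked at (2,1); ray(-1,0) blocked at (1,3); ray(1,1) blocked at (3,4)]
  WR@(3,0): attacks (3,1) (3,2) (3,3) (3,4) (4,0) (2,0) (1,0) (0,0) [ray(0,1) blocked at (3,4)]
W attacks (2,4): yes

Answer: yes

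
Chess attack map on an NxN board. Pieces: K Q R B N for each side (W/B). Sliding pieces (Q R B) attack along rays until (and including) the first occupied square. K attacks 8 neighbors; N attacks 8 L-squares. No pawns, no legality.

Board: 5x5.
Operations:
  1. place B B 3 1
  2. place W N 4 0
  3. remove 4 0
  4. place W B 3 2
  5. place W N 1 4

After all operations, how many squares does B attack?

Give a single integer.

Op 1: place BB@(3,1)
Op 2: place WN@(4,0)
Op 3: remove (4,0)
Op 4: place WB@(3,2)
Op 5: place WN@(1,4)
Per-piece attacks for B:
  BB@(3,1): attacks (4,2) (4,0) (2,2) (1,3) (0,4) (2,0)
Union (6 distinct): (0,4) (1,3) (2,0) (2,2) (4,0) (4,2)

Answer: 6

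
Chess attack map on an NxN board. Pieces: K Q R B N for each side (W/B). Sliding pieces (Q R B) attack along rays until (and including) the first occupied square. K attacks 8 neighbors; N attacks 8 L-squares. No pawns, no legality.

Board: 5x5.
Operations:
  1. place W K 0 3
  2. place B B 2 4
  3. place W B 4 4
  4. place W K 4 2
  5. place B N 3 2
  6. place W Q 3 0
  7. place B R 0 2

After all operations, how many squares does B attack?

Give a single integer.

Answer: 15

Derivation:
Op 1: place WK@(0,3)
Op 2: place BB@(2,4)
Op 3: place WB@(4,4)
Op 4: place WK@(4,2)
Op 5: place BN@(3,2)
Op 6: place WQ@(3,0)
Op 7: place BR@(0,2)
Per-piece attacks for B:
  BR@(0,2): attacks (0,3) (0,1) (0,0) (1,2) (2,2) (3,2) [ray(0,1) blocked at (0,3); ray(1,0) blocked at (3,2)]
  BB@(2,4): attacks (3,3) (4,2) (1,3) (0,2) [ray(1,-1) blocked at (4,2); ray(-1,-1) blocked at (0,2)]
  BN@(3,2): attacks (4,4) (2,4) (1,3) (4,0) (2,0) (1,1)
Union (15 distinct): (0,0) (0,1) (0,2) (0,3) (1,1) (1,2) (1,3) (2,0) (2,2) (2,4) (3,2) (3,3) (4,0) (4,2) (4,4)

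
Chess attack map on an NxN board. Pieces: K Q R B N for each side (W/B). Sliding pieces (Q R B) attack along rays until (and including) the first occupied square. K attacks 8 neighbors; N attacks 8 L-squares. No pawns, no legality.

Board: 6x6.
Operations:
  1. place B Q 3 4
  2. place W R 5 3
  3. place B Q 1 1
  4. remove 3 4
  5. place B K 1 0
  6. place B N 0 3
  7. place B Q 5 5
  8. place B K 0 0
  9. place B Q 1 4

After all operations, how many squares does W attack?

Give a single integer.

Op 1: place BQ@(3,4)
Op 2: place WR@(5,3)
Op 3: place BQ@(1,1)
Op 4: remove (3,4)
Op 5: place BK@(1,0)
Op 6: place BN@(0,3)
Op 7: place BQ@(5,5)
Op 8: place BK@(0,0)
Op 9: place BQ@(1,4)
Per-piece attacks for W:
  WR@(5,3): attacks (5,4) (5,5) (5,2) (5,1) (5,0) (4,3) (3,3) (2,3) (1,3) (0,3) [ray(0,1) blocked at (5,5); ray(-1,0) blocked at (0,3)]
Union (10 distinct): (0,3) (1,3) (2,3) (3,3) (4,3) (5,0) (5,1) (5,2) (5,4) (5,5)

Answer: 10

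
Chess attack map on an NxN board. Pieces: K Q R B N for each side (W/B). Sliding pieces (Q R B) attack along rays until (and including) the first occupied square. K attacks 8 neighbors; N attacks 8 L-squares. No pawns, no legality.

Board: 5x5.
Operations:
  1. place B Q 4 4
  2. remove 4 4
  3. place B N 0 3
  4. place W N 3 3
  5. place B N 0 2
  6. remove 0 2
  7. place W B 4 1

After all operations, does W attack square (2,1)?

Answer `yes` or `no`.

Op 1: place BQ@(4,4)
Op 2: remove (4,4)
Op 3: place BN@(0,3)
Op 4: place WN@(3,3)
Op 5: place BN@(0,2)
Op 6: remove (0,2)
Op 7: place WB@(4,1)
Per-piece attacks for W:
  WN@(3,3): attacks (1,4) (4,1) (2,1) (1,2)
  WB@(4,1): attacks (3,2) (2,3) (1,4) (3,0)
W attacks (2,1): yes

Answer: yes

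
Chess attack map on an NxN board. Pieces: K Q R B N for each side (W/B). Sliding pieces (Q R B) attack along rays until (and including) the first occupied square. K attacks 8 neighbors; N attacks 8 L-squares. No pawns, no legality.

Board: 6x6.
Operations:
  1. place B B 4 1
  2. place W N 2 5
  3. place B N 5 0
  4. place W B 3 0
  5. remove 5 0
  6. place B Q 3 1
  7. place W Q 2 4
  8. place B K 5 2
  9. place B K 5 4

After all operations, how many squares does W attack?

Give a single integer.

Answer: 20

Derivation:
Op 1: place BB@(4,1)
Op 2: place WN@(2,5)
Op 3: place BN@(5,0)
Op 4: place WB@(3,0)
Op 5: remove (5,0)
Op 6: place BQ@(3,1)
Op 7: place WQ@(2,4)
Op 8: place BK@(5,2)
Op 9: place BK@(5,4)
Per-piece attacks for W:
  WQ@(2,4): attacks (2,5) (2,3) (2,2) (2,1) (2,0) (3,4) (4,4) (5,4) (1,4) (0,4) (3,5) (3,3) (4,2) (5,1) (1,5) (1,3) (0,2) [ray(0,1) blocked at (2,5); ray(1,0) blocked at (5,4)]
  WN@(2,5): attacks (3,3) (4,4) (1,3) (0,4)
  WB@(3,0): attacks (4,1) (2,1) (1,2) (0,3) [ray(1,1) blocked at (4,1)]
Union (20 distinct): (0,2) (0,3) (0,4) (1,2) (1,3) (1,4) (1,5) (2,0) (2,1) (2,2) (2,3) (2,5) (3,3) (3,4) (3,5) (4,1) (4,2) (4,4) (5,1) (5,4)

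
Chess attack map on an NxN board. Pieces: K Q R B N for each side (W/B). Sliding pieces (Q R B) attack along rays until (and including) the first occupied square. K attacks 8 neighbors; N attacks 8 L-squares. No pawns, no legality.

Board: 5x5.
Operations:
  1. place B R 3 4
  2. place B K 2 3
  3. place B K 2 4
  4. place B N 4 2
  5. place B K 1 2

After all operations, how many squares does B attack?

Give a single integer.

Op 1: place BR@(3,4)
Op 2: place BK@(2,3)
Op 3: place BK@(2,4)
Op 4: place BN@(4,2)
Op 5: place BK@(1,2)
Per-piece attacks for B:
  BK@(1,2): attacks (1,3) (1,1) (2,2) (0,2) (2,3) (2,1) (0,3) (0,1)
  BK@(2,3): attacks (2,4) (2,2) (3,3) (1,3) (3,4) (3,2) (1,4) (1,2)
  BK@(2,4): attacks (2,3) (3,4) (1,4) (3,3) (1,3)
  BR@(3,4): attacks (3,3) (3,2) (3,1) (3,0) (4,4) (2,4) [ray(-1,0) blocked at (2,4)]
  BN@(4,2): attacks (3,4) (2,3) (3,0) (2,1)
Union (17 distinct): (0,1) (0,2) (0,3) (1,1) (1,2) (1,3) (1,4) (2,1) (2,2) (2,3) (2,4) (3,0) (3,1) (3,2) (3,3) (3,4) (4,4)

Answer: 17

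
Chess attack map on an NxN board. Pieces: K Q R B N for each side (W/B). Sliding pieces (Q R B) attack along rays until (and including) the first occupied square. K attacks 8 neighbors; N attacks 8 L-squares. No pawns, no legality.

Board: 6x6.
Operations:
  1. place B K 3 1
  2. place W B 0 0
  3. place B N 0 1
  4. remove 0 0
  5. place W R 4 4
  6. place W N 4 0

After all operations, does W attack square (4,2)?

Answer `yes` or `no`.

Answer: yes

Derivation:
Op 1: place BK@(3,1)
Op 2: place WB@(0,0)
Op 3: place BN@(0,1)
Op 4: remove (0,0)
Op 5: place WR@(4,4)
Op 6: place WN@(4,0)
Per-piece attacks for W:
  WN@(4,0): attacks (5,2) (3,2) (2,1)
  WR@(4,4): attacks (4,5) (4,3) (4,2) (4,1) (4,0) (5,4) (3,4) (2,4) (1,4) (0,4) [ray(0,-1) blocked at (4,0)]
W attacks (4,2): yes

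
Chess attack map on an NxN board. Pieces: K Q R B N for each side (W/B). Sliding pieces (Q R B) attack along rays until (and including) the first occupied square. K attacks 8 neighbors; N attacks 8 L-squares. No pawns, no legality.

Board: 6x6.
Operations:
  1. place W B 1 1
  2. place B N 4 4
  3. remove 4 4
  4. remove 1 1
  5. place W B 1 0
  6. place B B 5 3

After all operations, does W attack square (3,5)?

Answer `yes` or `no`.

Op 1: place WB@(1,1)
Op 2: place BN@(4,4)
Op 3: remove (4,4)
Op 4: remove (1,1)
Op 5: place WB@(1,0)
Op 6: place BB@(5,3)
Per-piece attacks for W:
  WB@(1,0): attacks (2,1) (3,2) (4,3) (5,4) (0,1)
W attacks (3,5): no

Answer: no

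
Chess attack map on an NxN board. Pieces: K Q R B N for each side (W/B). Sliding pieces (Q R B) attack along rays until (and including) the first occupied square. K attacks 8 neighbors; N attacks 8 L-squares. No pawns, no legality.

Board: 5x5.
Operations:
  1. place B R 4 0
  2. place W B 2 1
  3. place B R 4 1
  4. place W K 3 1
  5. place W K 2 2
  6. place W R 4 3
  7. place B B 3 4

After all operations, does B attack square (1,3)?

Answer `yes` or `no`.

Op 1: place BR@(4,0)
Op 2: place WB@(2,1)
Op 3: place BR@(4,1)
Op 4: place WK@(3,1)
Op 5: place WK@(2,2)
Op 6: place WR@(4,3)
Op 7: place BB@(3,4)
Per-piece attacks for B:
  BB@(3,4): attacks (4,3) (2,3) (1,2) (0,1) [ray(1,-1) blocked at (4,3)]
  BR@(4,0): attacks (4,1) (3,0) (2,0) (1,0) (0,0) [ray(0,1) blocked at (4,1)]
  BR@(4,1): attacks (4,2) (4,3) (4,0) (3,1) [ray(0,1) blocked at (4,3); ray(0,-1) blocked at (4,0); ray(-1,0) blocked at (3,1)]
B attacks (1,3): no

Answer: no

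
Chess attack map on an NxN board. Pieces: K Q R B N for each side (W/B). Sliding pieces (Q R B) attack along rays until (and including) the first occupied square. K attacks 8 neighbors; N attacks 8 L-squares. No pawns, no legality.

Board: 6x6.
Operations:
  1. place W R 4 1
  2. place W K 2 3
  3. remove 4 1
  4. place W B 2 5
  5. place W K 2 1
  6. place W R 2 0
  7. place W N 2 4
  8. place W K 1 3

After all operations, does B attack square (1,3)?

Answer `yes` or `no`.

Op 1: place WR@(4,1)
Op 2: place WK@(2,3)
Op 3: remove (4,1)
Op 4: place WB@(2,5)
Op 5: place WK@(2,1)
Op 6: place WR@(2,0)
Op 7: place WN@(2,4)
Op 8: place WK@(1,3)
Per-piece attacks for B:
B attacks (1,3): no

Answer: no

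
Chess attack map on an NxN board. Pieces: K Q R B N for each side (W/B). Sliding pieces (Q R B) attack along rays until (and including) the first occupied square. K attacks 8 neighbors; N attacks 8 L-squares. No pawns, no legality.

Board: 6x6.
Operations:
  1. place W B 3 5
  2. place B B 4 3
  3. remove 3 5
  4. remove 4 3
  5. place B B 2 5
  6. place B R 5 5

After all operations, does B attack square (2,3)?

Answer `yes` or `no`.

Answer: no

Derivation:
Op 1: place WB@(3,5)
Op 2: place BB@(4,3)
Op 3: remove (3,5)
Op 4: remove (4,3)
Op 5: place BB@(2,5)
Op 6: place BR@(5,5)
Per-piece attacks for B:
  BB@(2,5): attacks (3,4) (4,3) (5,2) (1,4) (0,3)
  BR@(5,5): attacks (5,4) (5,3) (5,2) (5,1) (5,0) (4,5) (3,5) (2,5) [ray(-1,0) blocked at (2,5)]
B attacks (2,3): no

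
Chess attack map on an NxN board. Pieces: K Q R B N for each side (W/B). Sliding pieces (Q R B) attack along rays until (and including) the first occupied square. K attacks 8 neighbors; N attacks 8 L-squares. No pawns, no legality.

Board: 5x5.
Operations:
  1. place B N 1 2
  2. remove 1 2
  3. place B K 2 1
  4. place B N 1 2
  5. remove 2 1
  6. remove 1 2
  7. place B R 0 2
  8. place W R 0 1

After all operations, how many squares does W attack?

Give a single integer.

Op 1: place BN@(1,2)
Op 2: remove (1,2)
Op 3: place BK@(2,1)
Op 4: place BN@(1,2)
Op 5: remove (2,1)
Op 6: remove (1,2)
Op 7: place BR@(0,2)
Op 8: place WR@(0,1)
Per-piece attacks for W:
  WR@(0,1): attacks (0,2) (0,0) (1,1) (2,1) (3,1) (4,1) [ray(0,1) blocked at (0,2)]
Union (6 distinct): (0,0) (0,2) (1,1) (2,1) (3,1) (4,1)

Answer: 6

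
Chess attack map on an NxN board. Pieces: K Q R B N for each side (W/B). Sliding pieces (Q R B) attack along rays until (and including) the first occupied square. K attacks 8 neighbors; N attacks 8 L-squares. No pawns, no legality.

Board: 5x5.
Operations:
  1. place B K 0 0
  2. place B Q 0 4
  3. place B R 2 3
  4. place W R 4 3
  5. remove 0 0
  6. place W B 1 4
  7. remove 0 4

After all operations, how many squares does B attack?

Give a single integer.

Answer: 8

Derivation:
Op 1: place BK@(0,0)
Op 2: place BQ@(0,4)
Op 3: place BR@(2,3)
Op 4: place WR@(4,3)
Op 5: remove (0,0)
Op 6: place WB@(1,4)
Op 7: remove (0,4)
Per-piece attacks for B:
  BR@(2,3): attacks (2,4) (2,2) (2,1) (2,0) (3,3) (4,3) (1,3) (0,3) [ray(1,0) blocked at (4,3)]
Union (8 distinct): (0,3) (1,3) (2,0) (2,1) (2,2) (2,4) (3,3) (4,3)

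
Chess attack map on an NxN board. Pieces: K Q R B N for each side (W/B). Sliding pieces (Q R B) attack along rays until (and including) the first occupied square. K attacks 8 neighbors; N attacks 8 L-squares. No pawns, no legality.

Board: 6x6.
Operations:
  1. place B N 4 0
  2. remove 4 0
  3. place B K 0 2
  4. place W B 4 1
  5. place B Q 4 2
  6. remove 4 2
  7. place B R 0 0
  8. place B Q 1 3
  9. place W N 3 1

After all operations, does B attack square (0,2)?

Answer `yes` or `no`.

Answer: yes

Derivation:
Op 1: place BN@(4,0)
Op 2: remove (4,0)
Op 3: place BK@(0,2)
Op 4: place WB@(4,1)
Op 5: place BQ@(4,2)
Op 6: remove (4,2)
Op 7: place BR@(0,0)
Op 8: place BQ@(1,3)
Op 9: place WN@(3,1)
Per-piece attacks for B:
  BR@(0,0): attacks (0,1) (0,2) (1,0) (2,0) (3,0) (4,0) (5,0) [ray(0,1) blocked at (0,2)]
  BK@(0,2): attacks (0,3) (0,1) (1,2) (1,3) (1,1)
  BQ@(1,3): attacks (1,4) (1,5) (1,2) (1,1) (1,0) (2,3) (3,3) (4,3) (5,3) (0,3) (2,4) (3,5) (2,2) (3,1) (0,4) (0,2) [ray(1,-1) blocked at (3,1); ray(-1,-1) blocked at (0,2)]
B attacks (0,2): yes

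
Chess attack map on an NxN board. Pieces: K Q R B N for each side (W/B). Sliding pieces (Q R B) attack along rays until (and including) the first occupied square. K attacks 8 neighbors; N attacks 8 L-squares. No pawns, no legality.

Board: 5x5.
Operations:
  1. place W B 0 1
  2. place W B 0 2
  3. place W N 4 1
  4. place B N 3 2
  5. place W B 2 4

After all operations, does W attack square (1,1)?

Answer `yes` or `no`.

Op 1: place WB@(0,1)
Op 2: place WB@(0,2)
Op 3: place WN@(4,1)
Op 4: place BN@(3,2)
Op 5: place WB@(2,4)
Per-piece attacks for W:
  WB@(0,1): attacks (1,2) (2,3) (3,4) (1,0)
  WB@(0,2): attacks (1,3) (2,4) (1,1) (2,0) [ray(1,1) blocked at (2,4)]
  WB@(2,4): attacks (3,3) (4,2) (1,3) (0,2) [ray(-1,-1) blocked at (0,2)]
  WN@(4,1): attacks (3,3) (2,2) (2,0)
W attacks (1,1): yes

Answer: yes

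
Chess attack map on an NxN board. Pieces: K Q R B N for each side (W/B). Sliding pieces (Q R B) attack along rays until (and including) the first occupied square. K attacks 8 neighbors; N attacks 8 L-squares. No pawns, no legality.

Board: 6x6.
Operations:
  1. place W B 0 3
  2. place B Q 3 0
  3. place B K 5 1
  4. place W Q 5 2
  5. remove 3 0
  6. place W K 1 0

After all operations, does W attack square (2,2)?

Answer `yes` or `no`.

Answer: yes

Derivation:
Op 1: place WB@(0,3)
Op 2: place BQ@(3,0)
Op 3: place BK@(5,1)
Op 4: place WQ@(5,2)
Op 5: remove (3,0)
Op 6: place WK@(1,0)
Per-piece attacks for W:
  WB@(0,3): attacks (1,4) (2,5) (1,2) (2,1) (3,0)
  WK@(1,0): attacks (1,1) (2,0) (0,0) (2,1) (0,1)
  WQ@(5,2): attacks (5,3) (5,4) (5,5) (5,1) (4,2) (3,2) (2,2) (1,2) (0,2) (4,3) (3,4) (2,5) (4,1) (3,0) [ray(0,-1) blocked at (5,1)]
W attacks (2,2): yes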